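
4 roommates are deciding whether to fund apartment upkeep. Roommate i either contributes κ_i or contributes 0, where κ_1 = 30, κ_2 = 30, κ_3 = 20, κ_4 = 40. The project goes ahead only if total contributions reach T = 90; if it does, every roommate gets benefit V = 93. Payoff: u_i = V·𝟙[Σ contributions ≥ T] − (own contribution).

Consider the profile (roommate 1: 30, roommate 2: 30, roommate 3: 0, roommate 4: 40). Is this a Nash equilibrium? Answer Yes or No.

Total = 100 ≥ 90: provided.
Roommate 1 (pledges 30, payoff 63): dropping to 0 → total 70, payoff 0. No gain.
Roommate 2 (pledges 30, payoff 63): dropping to 0 → total 70, payoff 0. No gain.
Roommate 3 (pledges 0, payoff 93): pledging 20 → total 120, payoff 73. No gain.
Roommate 4 (pledges 40, payoff 53): dropping to 0 → total 60, payoff 0. No gain.

Yes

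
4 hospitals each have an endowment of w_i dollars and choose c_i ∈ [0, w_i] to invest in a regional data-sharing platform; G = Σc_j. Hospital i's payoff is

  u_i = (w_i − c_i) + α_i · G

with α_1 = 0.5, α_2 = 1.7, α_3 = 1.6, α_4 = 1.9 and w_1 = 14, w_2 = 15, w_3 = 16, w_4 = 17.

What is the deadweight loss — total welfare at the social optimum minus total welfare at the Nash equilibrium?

65.8

∂u_i/∂c_i = α_i − 1, so hospital i contributes w_i if α_i > 1, else 0.
α_i > 1 for i ∈ {2, 3, 4}; NE contributions (0, 15, 16, 17), G = 48.
W^NE = Σw_i − G^NE + (Σα_i)·G^NE = 62 + 4.7·48 = 287.6.
Planner: ∂(Σu_j)/∂c_i = Σα_j − 1 = 4.7 > 0, so everyone contributes w_i; G^SO = 62, W^SO = 62 + 4.7·62 = 353.4.
Deadweight loss = 65.8.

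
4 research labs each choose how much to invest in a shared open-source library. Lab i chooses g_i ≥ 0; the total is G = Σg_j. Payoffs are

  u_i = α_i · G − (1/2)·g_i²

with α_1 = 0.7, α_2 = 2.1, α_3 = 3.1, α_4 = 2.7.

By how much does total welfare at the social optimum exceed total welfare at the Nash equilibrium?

84.86

Lab i's FOC: ∂u_i/∂g_i = α_i − g_i = 0, so g_i* = α_i.
NE contributions = (0.7, 2.1, 3.1, 2.7); G = 8.6.
W^NE = (Σα)·G − ½Σα_i² = 8.6² − ½·21.8 = 63.06.
Planner sets g_i = Σα_j = 8.6 for every i, so G^SO = 4·8.6 = 34.4.
W^SO = (Σα)·G^SO − ½·4·(Σα)² = (4/2)·8.6² = 147.92.
Deadweight loss = W^SO − W^NE = 84.86.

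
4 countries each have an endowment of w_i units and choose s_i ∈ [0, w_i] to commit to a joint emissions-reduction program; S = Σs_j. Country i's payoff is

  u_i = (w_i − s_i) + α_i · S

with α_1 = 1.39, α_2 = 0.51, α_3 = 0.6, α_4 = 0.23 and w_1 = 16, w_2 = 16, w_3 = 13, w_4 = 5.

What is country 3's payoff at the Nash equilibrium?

∂u_i/∂s_i = α_i − 1, so country i contributes w_i if α_i > 1, else 0.
α_i > 1 for i ∈ {1}; NE contributions (16, 0, 0, 0), S = 16.
u_3 = (13 − 0) + 0.6·16 = 22.6.

22.6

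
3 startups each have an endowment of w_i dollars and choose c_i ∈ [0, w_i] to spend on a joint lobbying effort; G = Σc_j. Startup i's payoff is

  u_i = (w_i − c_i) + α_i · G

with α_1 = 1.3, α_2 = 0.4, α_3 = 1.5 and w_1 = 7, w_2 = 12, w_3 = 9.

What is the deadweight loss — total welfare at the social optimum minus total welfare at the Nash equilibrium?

26.4

∂u_i/∂c_i = α_i − 1, so startup i contributes w_i if α_i > 1, else 0.
α_i > 1 for i ∈ {1, 3}; NE contributions (7, 0, 9), G = 16.
W^NE = Σw_i − G^NE + (Σα_i)·G^NE = 28 + 2.2·16 = 63.2.
Planner: ∂(Σu_j)/∂c_i = Σα_j − 1 = 2.2 > 0, so everyone contributes w_i; G^SO = 28, W^SO = 28 + 2.2·28 = 89.6.
Deadweight loss = 26.4.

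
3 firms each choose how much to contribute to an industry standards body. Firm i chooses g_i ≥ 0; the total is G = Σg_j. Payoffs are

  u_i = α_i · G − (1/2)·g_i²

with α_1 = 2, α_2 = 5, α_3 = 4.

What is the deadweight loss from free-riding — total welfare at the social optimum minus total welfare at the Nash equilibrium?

83

Firm i's FOC: ∂u_i/∂g_i = α_i − g_i = 0, so g_i* = α_i.
NE contributions = (2, 5, 4); G = 11.
W^NE = (Σα)·G − ½Σα_i² = 11² − ½·45 = 98.5.
Planner sets g_i = Σα_j = 11 for every i, so G^SO = 3·11 = 33.
W^SO = (Σα)·G^SO − ½·3·(Σα)² = (3/2)·11² = 181.5.
Deadweight loss = W^SO − W^NE = 83.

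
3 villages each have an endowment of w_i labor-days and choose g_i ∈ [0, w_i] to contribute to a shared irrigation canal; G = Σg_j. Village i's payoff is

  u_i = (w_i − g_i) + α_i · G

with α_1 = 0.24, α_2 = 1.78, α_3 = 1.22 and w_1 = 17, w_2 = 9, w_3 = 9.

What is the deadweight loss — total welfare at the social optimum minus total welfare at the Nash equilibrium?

∂u_i/∂g_i = α_i − 1, so village i contributes w_i if α_i > 1, else 0.
α_i > 1 for i ∈ {2, 3}; NE contributions (0, 9, 9), G = 18.
W^NE = Σw_i − G^NE + (Σα_i)·G^NE = 35 + 2.24·18 = 75.32.
Planner: ∂(Σu_j)/∂g_i = Σα_j − 1 = 2.24 > 0, so everyone contributes w_i; G^SO = 35, W^SO = 35 + 2.24·35 = 113.4.
Deadweight loss = 38.08.

38.08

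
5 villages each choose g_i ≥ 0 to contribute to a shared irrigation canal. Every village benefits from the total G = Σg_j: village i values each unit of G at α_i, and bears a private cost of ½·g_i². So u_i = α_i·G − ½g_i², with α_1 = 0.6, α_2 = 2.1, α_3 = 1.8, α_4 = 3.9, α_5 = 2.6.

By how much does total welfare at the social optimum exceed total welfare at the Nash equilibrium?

196.49

Village i's FOC: ∂u_i/∂g_i = α_i − g_i = 0, so g_i* = α_i.
NE contributions = (0.6, 2.1, 1.8, 3.9, 2.6); G = 11.
W^NE = (Σα)·G − ½Σα_i² = 11² − ½·29.98 = 106.01.
Planner sets g_i = Σα_j = 11 for every i, so G^SO = 5·11 = 55.
W^SO = (Σα)·G^SO − ½·5·(Σα)² = (5/2)·11² = 302.5.
Deadweight loss = W^SO − W^NE = 196.49.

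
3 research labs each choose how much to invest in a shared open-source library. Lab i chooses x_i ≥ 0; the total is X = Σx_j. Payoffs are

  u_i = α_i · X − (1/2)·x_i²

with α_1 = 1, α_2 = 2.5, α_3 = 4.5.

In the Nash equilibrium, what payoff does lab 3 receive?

Lab i's FOC: ∂u_i/∂x_i = α_i − x_i = 0, so x_i* = α_i.
NE contributions = (1, 2.5, 4.5); X = 8.
u_3 = α_3·X − ½·(x_3)² = 4.5·8 − ½·4.5² = 25.875.

25.875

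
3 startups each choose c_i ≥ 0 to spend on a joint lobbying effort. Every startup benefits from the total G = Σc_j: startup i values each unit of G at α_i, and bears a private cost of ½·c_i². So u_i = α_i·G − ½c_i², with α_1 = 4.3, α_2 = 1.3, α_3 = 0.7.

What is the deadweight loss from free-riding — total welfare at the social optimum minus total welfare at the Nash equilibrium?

30.18

Startup i's FOC: ∂u_i/∂c_i = α_i − c_i = 0, so c_i* = α_i.
NE contributions = (4.3, 1.3, 0.7); G = 6.3.
W^NE = (Σα)·G − ½Σα_i² = 6.3² − ½·20.67 = 29.355.
Planner sets c_i = Σα_j = 6.3 for every i, so G^SO = 3·6.3 = 18.9.
W^SO = (Σα)·G^SO − ½·3·(Σα)² = (3/2)·6.3² = 59.535.
Deadweight loss = W^SO − W^NE = 30.18.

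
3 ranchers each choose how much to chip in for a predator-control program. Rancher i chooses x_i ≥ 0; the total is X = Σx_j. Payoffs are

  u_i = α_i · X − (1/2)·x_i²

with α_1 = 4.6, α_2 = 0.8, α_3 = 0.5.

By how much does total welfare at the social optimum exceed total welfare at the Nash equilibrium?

28.43

Rancher i's FOC: ∂u_i/∂x_i = α_i − x_i = 0, so x_i* = α_i.
NE contributions = (4.6, 0.8, 0.5); X = 5.9.
W^NE = (Σα)·X − ½Σα_i² = 5.9² − ½·22.05 = 23.785.
Planner sets x_i = Σα_j = 5.9 for every i, so X^SO = 3·5.9 = 17.7.
W^SO = (Σα)·X^SO − ½·3·(Σα)² = (3/2)·5.9² = 52.215.
Deadweight loss = W^SO − W^NE = 28.43.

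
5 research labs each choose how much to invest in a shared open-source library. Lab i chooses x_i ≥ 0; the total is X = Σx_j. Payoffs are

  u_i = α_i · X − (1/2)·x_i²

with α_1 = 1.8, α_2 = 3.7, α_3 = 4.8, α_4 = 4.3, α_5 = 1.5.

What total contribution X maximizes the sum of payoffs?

80.5

Planner FOC: ∂(Σu_j)/∂x_i = (Σα_j) − x_i = 0, so x_i^SO = Σα_j = 16.1 for every i; X^SO = 80.5.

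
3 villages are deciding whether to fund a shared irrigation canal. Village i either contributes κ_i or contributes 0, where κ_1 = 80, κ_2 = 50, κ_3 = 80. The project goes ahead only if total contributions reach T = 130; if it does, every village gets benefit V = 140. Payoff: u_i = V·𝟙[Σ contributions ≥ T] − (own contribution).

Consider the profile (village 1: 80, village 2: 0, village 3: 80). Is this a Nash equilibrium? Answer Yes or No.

Yes

Total = 160 ≥ 130: provided.
Village 1 (pledges 80, payoff 60): dropping to 0 → total 80, payoff 0. No gain.
Village 2 (pledges 0, payoff 140): pledging 50 → total 210, payoff 90. No gain.
Village 3 (pledges 80, payoff 60): dropping to 0 → total 80, payoff 0. No gain.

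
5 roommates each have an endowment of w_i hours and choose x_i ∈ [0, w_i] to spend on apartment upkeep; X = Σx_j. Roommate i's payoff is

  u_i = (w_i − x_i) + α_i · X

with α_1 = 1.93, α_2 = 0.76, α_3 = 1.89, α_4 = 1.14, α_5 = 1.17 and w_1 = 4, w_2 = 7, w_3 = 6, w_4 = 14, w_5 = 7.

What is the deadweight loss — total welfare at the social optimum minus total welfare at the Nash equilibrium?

41.23

∂u_i/∂x_i = α_i − 1, so roommate i contributes w_i if α_i > 1, else 0.
α_i > 1 for i ∈ {1, 3, 4, 5}; NE contributions (4, 0, 6, 14, 7), X = 31.
W^NE = Σw_i − X^NE + (Σα_i)·X^NE = 38 + 5.89·31 = 220.59.
Planner: ∂(Σu_j)/∂x_i = Σα_j − 1 = 5.89 > 0, so everyone contributes w_i; X^SO = 38, W^SO = 38 + 5.89·38 = 261.82.
Deadweight loss = 41.23.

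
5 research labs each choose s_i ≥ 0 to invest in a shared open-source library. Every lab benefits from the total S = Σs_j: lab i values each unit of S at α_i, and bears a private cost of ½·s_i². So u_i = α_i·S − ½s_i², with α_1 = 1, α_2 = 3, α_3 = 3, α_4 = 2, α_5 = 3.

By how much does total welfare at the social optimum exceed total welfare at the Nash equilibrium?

232

Lab i's FOC: ∂u_i/∂s_i = α_i − s_i = 0, so s_i* = α_i.
NE contributions = (1, 3, 3, 2, 3); S = 12.
W^NE = (Σα)·S − ½Σα_i² = 12² − ½·32 = 128.
Planner sets s_i = Σα_j = 12 for every i, so S^SO = 5·12 = 60.
W^SO = (Σα)·S^SO − ½·5·(Σα)² = (5/2)·12² = 360.
Deadweight loss = W^SO − W^NE = 232.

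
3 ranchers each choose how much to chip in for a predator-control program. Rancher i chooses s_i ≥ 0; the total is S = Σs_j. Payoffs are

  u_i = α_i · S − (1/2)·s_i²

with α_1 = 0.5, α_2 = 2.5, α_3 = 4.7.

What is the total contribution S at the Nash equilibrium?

Rancher i's FOC: ∂u_i/∂s_i = α_i − s_i = 0, so s_i* = α_i.
NE contributions = (0.5, 2.5, 4.7); S = 7.7.

7.7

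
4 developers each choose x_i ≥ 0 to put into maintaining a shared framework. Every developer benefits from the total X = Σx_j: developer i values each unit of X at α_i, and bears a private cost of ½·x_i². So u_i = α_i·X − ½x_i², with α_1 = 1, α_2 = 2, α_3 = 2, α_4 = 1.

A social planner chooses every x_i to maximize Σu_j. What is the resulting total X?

Planner FOC: ∂(Σu_j)/∂x_i = (Σα_j) − x_i = 0, so x_i^SO = Σα_j = 6 for every i; X^SO = 24.

24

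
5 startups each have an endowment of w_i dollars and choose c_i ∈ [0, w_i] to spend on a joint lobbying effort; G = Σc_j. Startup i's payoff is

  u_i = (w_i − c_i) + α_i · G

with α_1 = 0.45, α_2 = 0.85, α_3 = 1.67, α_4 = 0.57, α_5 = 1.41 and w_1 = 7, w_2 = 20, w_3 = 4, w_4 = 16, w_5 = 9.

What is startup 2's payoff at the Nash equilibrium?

∂u_i/∂c_i = α_i − 1, so startup i contributes w_i if α_i > 1, else 0.
α_i > 1 for i ∈ {3, 5}; NE contributions (0, 0, 4, 0, 9), G = 13.
u_2 = (20 − 0) + 0.85·13 = 31.05.

31.05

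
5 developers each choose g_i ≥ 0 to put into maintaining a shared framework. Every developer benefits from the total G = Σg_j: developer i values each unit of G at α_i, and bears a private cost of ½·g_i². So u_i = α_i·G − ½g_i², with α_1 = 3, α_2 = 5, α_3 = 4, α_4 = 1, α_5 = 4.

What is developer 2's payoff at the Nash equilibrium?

Developer i's FOC: ∂u_i/∂g_i = α_i − g_i = 0, so g_i* = α_i.
NE contributions = (3, 5, 4, 1, 4); G = 17.
u_2 = α_2·G − ½·(g_2)² = 5·17 − ½·5² = 72.5.

72.5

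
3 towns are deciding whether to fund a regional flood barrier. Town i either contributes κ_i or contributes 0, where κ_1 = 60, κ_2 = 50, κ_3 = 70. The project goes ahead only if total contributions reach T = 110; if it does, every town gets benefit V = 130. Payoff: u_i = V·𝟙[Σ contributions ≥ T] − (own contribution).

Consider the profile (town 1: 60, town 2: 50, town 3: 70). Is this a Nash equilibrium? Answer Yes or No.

Total = 180 ≥ 110: provided.
Town 1 (pledges 60, payoff 70): dropping to 0 → total 120, payoff 130. Profitable deviation.

No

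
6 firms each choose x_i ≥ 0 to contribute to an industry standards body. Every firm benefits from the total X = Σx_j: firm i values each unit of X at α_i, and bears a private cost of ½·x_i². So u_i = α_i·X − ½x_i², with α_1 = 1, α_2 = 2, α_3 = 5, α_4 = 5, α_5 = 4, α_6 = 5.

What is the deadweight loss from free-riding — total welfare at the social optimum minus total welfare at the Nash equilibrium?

Firm i's FOC: ∂u_i/∂x_i = α_i − x_i = 0, so x_i* = α_i.
NE contributions = (1, 2, 5, 5, 4, 5); X = 22.
W^NE = (Σα)·X − ½Σα_i² = 22² − ½·96 = 436.
Planner sets x_i = Σα_j = 22 for every i, so X^SO = 6·22 = 132.
W^SO = (Σα)·X^SO − ½·6·(Σα)² = (6/2)·22² = 1452.
Deadweight loss = W^SO − W^NE = 1016.

1016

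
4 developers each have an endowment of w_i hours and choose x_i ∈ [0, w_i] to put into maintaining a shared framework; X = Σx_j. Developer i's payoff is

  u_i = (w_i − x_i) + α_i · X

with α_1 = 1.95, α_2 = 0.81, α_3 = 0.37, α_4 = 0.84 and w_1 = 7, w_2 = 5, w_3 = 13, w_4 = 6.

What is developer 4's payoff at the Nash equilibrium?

∂u_i/∂x_i = α_i − 1, so developer i contributes w_i if α_i > 1, else 0.
α_i > 1 for i ∈ {1}; NE contributions (7, 0, 0, 0), X = 7.
u_4 = (6 − 0) + 0.84·7 = 11.88.

11.88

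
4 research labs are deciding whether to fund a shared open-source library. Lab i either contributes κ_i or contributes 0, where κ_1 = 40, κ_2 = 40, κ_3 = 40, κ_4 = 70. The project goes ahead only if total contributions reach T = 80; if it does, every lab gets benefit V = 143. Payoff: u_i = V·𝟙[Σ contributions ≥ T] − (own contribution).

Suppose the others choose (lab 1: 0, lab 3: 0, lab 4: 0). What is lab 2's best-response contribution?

Others' total = 0. Even contributing 40 gives 40 < 80: no benefit either way.
Best response: 0.

0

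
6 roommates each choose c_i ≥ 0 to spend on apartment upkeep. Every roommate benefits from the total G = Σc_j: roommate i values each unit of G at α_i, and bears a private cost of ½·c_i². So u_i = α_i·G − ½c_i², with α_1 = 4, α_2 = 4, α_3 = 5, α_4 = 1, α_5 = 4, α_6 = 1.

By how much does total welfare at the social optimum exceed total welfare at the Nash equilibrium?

Roommate i's FOC: ∂u_i/∂c_i = α_i − c_i = 0, so c_i* = α_i.
NE contributions = (4, 4, 5, 1, 4, 1); G = 19.
W^NE = (Σα)·G − ½Σα_i² = 19² − ½·75 = 323.5.
Planner sets c_i = Σα_j = 19 for every i, so G^SO = 6·19 = 114.
W^SO = (Σα)·G^SO − ½·6·(Σα)² = (6/2)·19² = 1083.
Deadweight loss = W^SO − W^NE = 759.5.

759.5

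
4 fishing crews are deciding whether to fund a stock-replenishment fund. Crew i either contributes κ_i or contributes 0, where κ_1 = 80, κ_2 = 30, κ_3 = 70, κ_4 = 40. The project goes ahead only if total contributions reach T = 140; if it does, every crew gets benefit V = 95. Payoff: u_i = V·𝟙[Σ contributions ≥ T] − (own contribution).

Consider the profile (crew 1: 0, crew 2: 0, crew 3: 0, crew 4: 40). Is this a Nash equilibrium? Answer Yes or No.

Total = 40 < 140: not provided.
Crew 1 (pledges 0, payoff 0): pledging 80 → total 120, payoff -80. No gain.
Crew 2 (pledges 0, payoff 0): pledging 30 → total 70, payoff -30. No gain.
Crew 3 (pledges 0, payoff 0): pledging 70 → total 110, payoff -70. No gain.
Crew 4 (pledges 40, payoff -40): dropping to 0 → total 0, payoff 0. Profitable deviation.

No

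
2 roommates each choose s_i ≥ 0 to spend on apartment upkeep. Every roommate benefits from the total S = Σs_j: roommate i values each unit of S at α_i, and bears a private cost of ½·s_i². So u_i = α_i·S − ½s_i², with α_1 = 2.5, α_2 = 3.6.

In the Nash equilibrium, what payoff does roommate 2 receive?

15.48

Roommate i's FOC: ∂u_i/∂s_i = α_i − s_i = 0, so s_i* = α_i.
NE contributions = (2.5, 3.6); S = 6.1.
u_2 = α_2·S − ½·(s_2)² = 3.6·6.1 − ½·3.6² = 15.48.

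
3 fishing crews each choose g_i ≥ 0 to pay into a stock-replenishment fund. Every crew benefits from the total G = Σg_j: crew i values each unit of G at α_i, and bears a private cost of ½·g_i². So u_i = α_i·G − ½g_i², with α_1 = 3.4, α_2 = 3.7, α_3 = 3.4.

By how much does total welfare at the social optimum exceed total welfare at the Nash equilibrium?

Crew i's FOC: ∂u_i/∂g_i = α_i − g_i = 0, so g_i* = α_i.
NE contributions = (3.4, 3.7, 3.4); G = 10.5.
W^NE = (Σα)·G − ½Σα_i² = 10.5² − ½·36.81 = 91.845.
Planner sets g_i = Σα_j = 10.5 for every i, so G^SO = 3·10.5 = 31.5.
W^SO = (Σα)·G^SO − ½·3·(Σα)² = (3/2)·10.5² = 165.375.
Deadweight loss = W^SO − W^NE = 73.53.

73.53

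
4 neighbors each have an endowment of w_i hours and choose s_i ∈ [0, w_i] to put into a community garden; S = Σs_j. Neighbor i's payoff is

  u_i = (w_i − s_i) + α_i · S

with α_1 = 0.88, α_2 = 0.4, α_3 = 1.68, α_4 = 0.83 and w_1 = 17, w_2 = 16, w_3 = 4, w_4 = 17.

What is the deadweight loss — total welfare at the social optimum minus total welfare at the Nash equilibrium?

∂u_i/∂s_i = α_i − 1, so neighbor i contributes w_i if α_i > 1, else 0.
α_i > 1 for i ∈ {3}; NE contributions (0, 0, 4, 0), S = 4.
W^NE = Σw_i − S^NE + (Σα_i)·S^NE = 54 + 2.79·4 = 65.16.
Planner: ∂(Σu_j)/∂s_i = Σα_j − 1 = 2.79 > 0, so everyone contributes w_i; S^SO = 54, W^SO = 54 + 2.79·54 = 204.66.
Deadweight loss = 139.5.

139.5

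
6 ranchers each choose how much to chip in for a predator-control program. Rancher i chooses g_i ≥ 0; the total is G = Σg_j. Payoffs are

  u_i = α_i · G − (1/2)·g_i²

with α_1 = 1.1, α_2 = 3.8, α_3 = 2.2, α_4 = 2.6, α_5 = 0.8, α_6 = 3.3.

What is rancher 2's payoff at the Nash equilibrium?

45.22

Rancher i's FOC: ∂u_i/∂g_i = α_i − g_i = 0, so g_i* = α_i.
NE contributions = (1.1, 3.8, 2.2, 2.6, 0.8, 3.3); G = 13.8.
u_2 = α_2·G − ½·(g_2)² = 3.8·13.8 − ½·3.8² = 45.22.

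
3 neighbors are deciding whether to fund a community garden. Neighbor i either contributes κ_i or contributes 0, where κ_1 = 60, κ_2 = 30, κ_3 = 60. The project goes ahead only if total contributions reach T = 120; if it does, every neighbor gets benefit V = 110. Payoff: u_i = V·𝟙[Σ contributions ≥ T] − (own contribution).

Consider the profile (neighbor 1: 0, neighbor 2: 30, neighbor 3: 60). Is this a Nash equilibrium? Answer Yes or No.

Total = 90 < 120: not provided.
Neighbor 1 (pledges 0, payoff 0): pledging 60 → total 150, payoff 50. Profitable deviation.

No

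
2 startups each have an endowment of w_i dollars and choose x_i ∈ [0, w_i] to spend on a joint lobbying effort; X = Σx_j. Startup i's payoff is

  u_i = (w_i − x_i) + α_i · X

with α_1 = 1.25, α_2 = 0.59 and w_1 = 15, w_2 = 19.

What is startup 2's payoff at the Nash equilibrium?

27.85

∂u_i/∂x_i = α_i − 1, so startup i contributes w_i if α_i > 1, else 0.
α_i > 1 for i ∈ {1}; NE contributions (15, 0), X = 15.
u_2 = (19 − 0) + 0.59·15 = 27.85.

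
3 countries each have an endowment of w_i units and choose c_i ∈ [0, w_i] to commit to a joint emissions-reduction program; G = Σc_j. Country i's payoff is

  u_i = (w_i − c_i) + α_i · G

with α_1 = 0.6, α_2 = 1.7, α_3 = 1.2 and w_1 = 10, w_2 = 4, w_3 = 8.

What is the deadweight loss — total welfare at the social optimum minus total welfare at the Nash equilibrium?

∂u_i/∂c_i = α_i − 1, so country i contributes w_i if α_i > 1, else 0.
α_i > 1 for i ∈ {2, 3}; NE contributions (0, 4, 8), G = 12.
W^NE = Σw_i − G^NE + (Σα_i)·G^NE = 22 + 2.5·12 = 52.
Planner: ∂(Σu_j)/∂c_i = Σα_j − 1 = 2.5 > 0, so everyone contributes w_i; G^SO = 22, W^SO = 22 + 2.5·22 = 77.
Deadweight loss = 25.

25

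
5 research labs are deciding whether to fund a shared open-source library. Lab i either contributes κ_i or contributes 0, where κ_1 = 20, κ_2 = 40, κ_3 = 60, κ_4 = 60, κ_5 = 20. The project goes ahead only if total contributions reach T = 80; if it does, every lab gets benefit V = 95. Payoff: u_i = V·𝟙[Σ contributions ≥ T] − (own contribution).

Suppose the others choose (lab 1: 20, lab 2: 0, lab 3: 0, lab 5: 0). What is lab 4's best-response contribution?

60

Others' total = 20. Contributing 60 brings total to 80 ≥ 80: gain V − κ_4 = 35.
Best response: 60.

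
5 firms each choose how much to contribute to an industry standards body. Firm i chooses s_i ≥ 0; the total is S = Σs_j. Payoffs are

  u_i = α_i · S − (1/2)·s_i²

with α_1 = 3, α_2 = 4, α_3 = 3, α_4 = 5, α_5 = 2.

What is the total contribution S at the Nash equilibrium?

17

Firm i's FOC: ∂u_i/∂s_i = α_i − s_i = 0, so s_i* = α_i.
NE contributions = (3, 4, 3, 5, 2); S = 17.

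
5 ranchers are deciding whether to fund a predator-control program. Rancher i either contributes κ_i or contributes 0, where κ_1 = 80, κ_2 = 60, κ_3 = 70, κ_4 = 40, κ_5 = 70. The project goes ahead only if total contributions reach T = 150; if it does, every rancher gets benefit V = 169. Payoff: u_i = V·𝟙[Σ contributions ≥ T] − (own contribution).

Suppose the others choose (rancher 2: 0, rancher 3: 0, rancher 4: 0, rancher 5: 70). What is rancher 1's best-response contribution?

80

Others' total = 70. Contributing 80 brings total to 150 ≥ 150: gain V − κ_1 = 89.
Best response: 80.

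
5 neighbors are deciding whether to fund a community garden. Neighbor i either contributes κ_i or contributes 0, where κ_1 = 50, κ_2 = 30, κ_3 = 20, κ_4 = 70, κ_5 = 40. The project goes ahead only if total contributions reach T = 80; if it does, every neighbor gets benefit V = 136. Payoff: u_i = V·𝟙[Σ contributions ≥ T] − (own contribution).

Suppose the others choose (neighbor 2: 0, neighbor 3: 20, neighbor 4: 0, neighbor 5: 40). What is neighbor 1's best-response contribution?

50

Others' total = 60. Contributing 50 brings total to 110 ≥ 80: gain V − κ_1 = 86.
Best response: 50.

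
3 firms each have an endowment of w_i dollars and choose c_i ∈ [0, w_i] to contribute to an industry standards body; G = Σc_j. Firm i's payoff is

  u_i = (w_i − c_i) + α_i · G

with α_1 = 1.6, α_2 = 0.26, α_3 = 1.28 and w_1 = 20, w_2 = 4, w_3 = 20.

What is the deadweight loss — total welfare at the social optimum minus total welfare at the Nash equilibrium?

8.56

∂u_i/∂c_i = α_i − 1, so firm i contributes w_i if α_i > 1, else 0.
α_i > 1 for i ∈ {1, 3}; NE contributions (20, 0, 20), G = 40.
W^NE = Σw_i − G^NE + (Σα_i)·G^NE = 44 + 2.14·40 = 129.6.
Planner: ∂(Σu_j)/∂c_i = Σα_j − 1 = 2.14 > 0, so everyone contributes w_i; G^SO = 44, W^SO = 44 + 2.14·44 = 138.16.
Deadweight loss = 8.56.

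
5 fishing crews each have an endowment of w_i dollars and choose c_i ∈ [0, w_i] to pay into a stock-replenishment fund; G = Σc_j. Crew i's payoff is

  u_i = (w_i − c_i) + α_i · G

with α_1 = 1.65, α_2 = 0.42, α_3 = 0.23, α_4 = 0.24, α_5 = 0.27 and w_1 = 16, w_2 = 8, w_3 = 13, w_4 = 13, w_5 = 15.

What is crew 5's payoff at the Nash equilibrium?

∂u_i/∂c_i = α_i − 1, so crew i contributes w_i if α_i > 1, else 0.
α_i > 1 for i ∈ {1}; NE contributions (16, 0, 0, 0, 0), G = 16.
u_5 = (15 − 0) + 0.27·16 = 19.32.

19.32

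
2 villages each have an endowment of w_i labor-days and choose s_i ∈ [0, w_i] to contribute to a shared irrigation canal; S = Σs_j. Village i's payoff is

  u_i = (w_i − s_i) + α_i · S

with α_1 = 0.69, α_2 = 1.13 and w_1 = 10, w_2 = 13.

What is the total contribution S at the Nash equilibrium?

13

∂u_i/∂s_i = α_i − 1, so village i contributes w_i if α_i > 1, else 0.
α_i > 1 for i ∈ {2}; NE contributions (0, 13), S = 13.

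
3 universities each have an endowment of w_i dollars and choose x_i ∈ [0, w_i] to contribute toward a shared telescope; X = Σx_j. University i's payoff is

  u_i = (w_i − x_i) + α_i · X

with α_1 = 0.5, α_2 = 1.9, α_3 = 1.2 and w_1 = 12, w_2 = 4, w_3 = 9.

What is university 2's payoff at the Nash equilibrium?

24.7

∂u_i/∂x_i = α_i − 1, so university i contributes w_i if α_i > 1, else 0.
α_i > 1 for i ∈ {2, 3}; NE contributions (0, 4, 9), X = 13.
u_2 = (4 − 4) + 1.9·13 = 24.7.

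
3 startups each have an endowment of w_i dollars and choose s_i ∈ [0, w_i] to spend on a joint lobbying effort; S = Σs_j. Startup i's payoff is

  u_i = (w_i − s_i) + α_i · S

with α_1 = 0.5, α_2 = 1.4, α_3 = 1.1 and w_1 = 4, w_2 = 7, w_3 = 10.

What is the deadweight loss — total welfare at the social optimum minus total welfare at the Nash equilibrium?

8

∂u_i/∂s_i = α_i − 1, so startup i contributes w_i if α_i > 1, else 0.
α_i > 1 for i ∈ {2, 3}; NE contributions (0, 7, 10), S = 17.
W^NE = Σw_i − S^NE + (Σα_i)·S^NE = 21 + 2·17 = 55.
Planner: ∂(Σu_j)/∂s_i = Σα_j − 1 = 2 > 0, so everyone contributes w_i; S^SO = 21, W^SO = 21 + 2·21 = 63.
Deadweight loss = 8.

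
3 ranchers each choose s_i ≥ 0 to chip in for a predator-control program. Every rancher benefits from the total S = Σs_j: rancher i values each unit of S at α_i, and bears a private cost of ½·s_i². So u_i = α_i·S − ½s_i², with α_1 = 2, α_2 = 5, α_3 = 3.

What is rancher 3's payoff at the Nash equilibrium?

25.5

Rancher i's FOC: ∂u_i/∂s_i = α_i − s_i = 0, so s_i* = α_i.
NE contributions = (2, 5, 3); S = 10.
u_3 = α_3·S − ½·(s_3)² = 3·10 − ½·3² = 25.5.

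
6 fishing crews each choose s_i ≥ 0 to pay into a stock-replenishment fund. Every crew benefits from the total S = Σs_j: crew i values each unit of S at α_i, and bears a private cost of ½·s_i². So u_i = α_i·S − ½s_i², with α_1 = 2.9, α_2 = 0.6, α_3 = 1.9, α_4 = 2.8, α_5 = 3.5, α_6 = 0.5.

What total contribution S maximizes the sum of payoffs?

Planner FOC: ∂(Σu_j)/∂s_i = (Σα_j) − s_i = 0, so s_i^SO = Σα_j = 12.2 for every i; S^SO = 73.2.

73.2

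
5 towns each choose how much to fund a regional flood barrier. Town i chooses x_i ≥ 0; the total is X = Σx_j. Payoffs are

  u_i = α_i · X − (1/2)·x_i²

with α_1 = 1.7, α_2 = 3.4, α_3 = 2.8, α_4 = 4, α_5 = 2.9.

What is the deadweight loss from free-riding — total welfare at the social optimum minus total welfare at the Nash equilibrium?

351.91

Town i's FOC: ∂u_i/∂x_i = α_i − x_i = 0, so x_i* = α_i.
NE contributions = (1.7, 3.4, 2.8, 4, 2.9); X = 14.8.
W^NE = (Σα)·X − ½Σα_i² = 14.8² − ½·46.7 = 195.69.
Planner sets x_i = Σα_j = 14.8 for every i, so X^SO = 5·14.8 = 74.
W^SO = (Σα)·X^SO − ½·5·(Σα)² = (5/2)·14.8² = 547.6.
Deadweight loss = W^SO − W^NE = 351.91.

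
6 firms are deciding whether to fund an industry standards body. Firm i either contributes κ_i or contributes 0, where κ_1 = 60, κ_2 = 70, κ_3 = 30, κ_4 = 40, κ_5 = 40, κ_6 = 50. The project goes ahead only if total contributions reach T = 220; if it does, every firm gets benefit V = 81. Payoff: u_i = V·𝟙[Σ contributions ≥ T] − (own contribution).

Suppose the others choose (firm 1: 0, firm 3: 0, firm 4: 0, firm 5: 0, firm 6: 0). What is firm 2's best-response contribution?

Others' total = 0. Even contributing 70 gives 70 < 220: no benefit either way.
Best response: 0.

0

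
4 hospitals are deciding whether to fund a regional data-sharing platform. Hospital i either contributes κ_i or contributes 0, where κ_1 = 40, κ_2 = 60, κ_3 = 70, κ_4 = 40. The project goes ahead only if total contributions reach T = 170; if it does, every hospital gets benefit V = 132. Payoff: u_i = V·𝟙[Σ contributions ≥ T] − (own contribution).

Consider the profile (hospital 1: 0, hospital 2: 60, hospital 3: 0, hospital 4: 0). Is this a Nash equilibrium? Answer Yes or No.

Total = 60 < 170: not provided.
Hospital 1 (pledges 0, payoff 0): pledging 40 → total 100, payoff -40. No gain.
Hospital 2 (pledges 60, payoff -60): dropping to 0 → total 0, payoff 0. Profitable deviation.

No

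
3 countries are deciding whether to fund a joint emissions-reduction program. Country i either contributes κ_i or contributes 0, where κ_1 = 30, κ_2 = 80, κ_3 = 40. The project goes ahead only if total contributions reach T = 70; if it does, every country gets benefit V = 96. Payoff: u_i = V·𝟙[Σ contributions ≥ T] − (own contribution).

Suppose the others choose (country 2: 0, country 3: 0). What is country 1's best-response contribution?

Others' total = 0. Even contributing 30 gives 30 < 70: no benefit either way.
Best response: 0.

0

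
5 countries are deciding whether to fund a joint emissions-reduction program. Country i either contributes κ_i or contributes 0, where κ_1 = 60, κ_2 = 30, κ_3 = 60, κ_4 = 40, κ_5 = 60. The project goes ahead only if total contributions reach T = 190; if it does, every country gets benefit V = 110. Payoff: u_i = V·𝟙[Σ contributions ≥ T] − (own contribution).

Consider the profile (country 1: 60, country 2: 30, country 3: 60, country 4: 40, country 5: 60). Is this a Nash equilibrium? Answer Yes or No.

Total = 250 ≥ 190: provided.
Country 1 (pledges 60, payoff 50): dropping to 0 → total 190, payoff 110. Profitable deviation.

No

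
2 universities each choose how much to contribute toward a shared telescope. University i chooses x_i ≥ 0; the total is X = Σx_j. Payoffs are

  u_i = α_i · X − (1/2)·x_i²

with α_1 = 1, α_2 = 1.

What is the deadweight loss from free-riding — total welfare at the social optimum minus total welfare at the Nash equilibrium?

1

University i's FOC: ∂u_i/∂x_i = α_i − x_i = 0, so x_i* = α_i.
NE contributions = (1, 1); X = 2.
W^NE = (Σα)·X − ½Σα_i² = 2² − ½·2 = 3.
Planner sets x_i = Σα_j = 2 for every i, so X^SO = 2·2 = 4.
W^SO = (Σα)·X^SO − ½·2·(Σα)² = (2/2)·2² = 4.
Deadweight loss = W^SO − W^NE = 1.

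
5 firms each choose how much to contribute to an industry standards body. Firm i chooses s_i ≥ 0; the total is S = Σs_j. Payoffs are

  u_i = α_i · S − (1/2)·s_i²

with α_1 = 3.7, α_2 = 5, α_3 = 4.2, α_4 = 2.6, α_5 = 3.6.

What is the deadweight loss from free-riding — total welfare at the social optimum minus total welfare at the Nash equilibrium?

585.24

Firm i's FOC: ∂u_i/∂s_i = α_i − s_i = 0, so s_i* = α_i.
NE contributions = (3.7, 5, 4.2, 2.6, 3.6); S = 19.1.
W^NE = (Σα)·S − ½Σα_i² = 19.1² − ½·76.05 = 326.785.
Planner sets s_i = Σα_j = 19.1 for every i, so S^SO = 5·19.1 = 95.5.
W^SO = (Σα)·S^SO − ½·5·(Σα)² = (5/2)·19.1² = 912.025.
Deadweight loss = W^SO − W^NE = 585.24.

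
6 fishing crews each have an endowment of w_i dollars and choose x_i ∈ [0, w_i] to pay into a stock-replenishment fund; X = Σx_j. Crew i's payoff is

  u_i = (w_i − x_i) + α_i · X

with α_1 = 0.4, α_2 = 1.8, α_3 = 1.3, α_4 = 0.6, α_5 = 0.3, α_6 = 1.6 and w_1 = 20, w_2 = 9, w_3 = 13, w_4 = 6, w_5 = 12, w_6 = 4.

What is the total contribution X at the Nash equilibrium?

26

∂u_i/∂x_i = α_i − 1, so crew i contributes w_i if α_i > 1, else 0.
α_i > 1 for i ∈ {2, 3, 6}; NE contributions (0, 9, 13, 0, 0, 4), X = 26.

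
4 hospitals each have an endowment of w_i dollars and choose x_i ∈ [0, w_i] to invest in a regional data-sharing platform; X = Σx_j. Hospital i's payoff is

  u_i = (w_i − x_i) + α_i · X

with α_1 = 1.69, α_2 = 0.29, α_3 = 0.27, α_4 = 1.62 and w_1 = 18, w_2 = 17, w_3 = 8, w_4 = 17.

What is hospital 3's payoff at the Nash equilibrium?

17.45

∂u_i/∂x_i = α_i − 1, so hospital i contributes w_i if α_i > 1, else 0.
α_i > 1 for i ∈ {1, 4}; NE contributions (18, 0, 0, 17), X = 35.
u_3 = (8 − 0) + 0.27·35 = 17.45.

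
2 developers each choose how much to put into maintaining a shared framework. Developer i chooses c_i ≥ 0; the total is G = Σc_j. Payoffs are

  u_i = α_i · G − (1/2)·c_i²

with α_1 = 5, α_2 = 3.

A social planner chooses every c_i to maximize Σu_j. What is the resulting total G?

16

Planner FOC: ∂(Σu_j)/∂c_i = (Σα_j) − c_i = 0, so c_i^SO = Σα_j = 8 for every i; G^SO = 16.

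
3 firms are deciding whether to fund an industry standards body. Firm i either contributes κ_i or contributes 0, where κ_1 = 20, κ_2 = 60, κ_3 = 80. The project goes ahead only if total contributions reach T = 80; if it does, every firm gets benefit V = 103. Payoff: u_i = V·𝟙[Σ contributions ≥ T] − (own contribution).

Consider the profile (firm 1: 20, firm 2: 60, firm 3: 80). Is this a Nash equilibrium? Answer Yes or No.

No

Total = 160 ≥ 80: provided.
Firm 1 (pledges 20, payoff 83): dropping to 0 → total 140, payoff 103. Profitable deviation.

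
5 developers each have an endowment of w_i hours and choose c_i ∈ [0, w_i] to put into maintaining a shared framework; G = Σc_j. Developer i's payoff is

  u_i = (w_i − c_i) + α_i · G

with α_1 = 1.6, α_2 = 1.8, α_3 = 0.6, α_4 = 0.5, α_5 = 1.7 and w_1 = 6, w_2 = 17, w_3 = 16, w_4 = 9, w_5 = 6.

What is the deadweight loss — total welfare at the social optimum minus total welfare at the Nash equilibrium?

130

∂u_i/∂c_i = α_i − 1, so developer i contributes w_i if α_i > 1, else 0.
α_i > 1 for i ∈ {1, 2, 5}; NE contributions (6, 17, 0, 0, 6), G = 29.
W^NE = Σw_i − G^NE + (Σα_i)·G^NE = 54 + 5.2·29 = 204.8.
Planner: ∂(Σu_j)/∂c_i = Σα_j − 1 = 5.2 > 0, so everyone contributes w_i; G^SO = 54, W^SO = 54 + 5.2·54 = 334.8.
Deadweight loss = 130.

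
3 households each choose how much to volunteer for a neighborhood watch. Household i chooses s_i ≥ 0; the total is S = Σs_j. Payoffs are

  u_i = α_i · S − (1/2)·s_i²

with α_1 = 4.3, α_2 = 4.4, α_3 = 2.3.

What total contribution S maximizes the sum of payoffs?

Planner FOC: ∂(Σu_j)/∂s_i = (Σα_j) − s_i = 0, so s_i^SO = Σα_j = 11 for every i; S^SO = 33.

33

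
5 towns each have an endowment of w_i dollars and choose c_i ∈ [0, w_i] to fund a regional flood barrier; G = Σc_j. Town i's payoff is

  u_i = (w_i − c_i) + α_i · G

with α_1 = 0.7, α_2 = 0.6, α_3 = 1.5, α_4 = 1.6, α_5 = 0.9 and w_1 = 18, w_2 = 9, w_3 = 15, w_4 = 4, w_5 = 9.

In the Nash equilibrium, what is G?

19

∂u_i/∂c_i = α_i − 1, so town i contributes w_i if α_i > 1, else 0.
α_i > 1 for i ∈ {3, 4}; NE contributions (0, 0, 15, 4, 0), G = 19.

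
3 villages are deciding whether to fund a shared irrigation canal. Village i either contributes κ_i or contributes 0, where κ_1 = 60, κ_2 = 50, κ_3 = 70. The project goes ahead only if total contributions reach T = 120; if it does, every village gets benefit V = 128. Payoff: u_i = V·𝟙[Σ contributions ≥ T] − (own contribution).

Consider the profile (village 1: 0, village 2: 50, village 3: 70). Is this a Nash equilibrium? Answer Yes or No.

Total = 120 ≥ 120: provided.
Village 1 (pledges 0, payoff 128): pledging 60 → total 180, payoff 68. No gain.
Village 2 (pledges 50, payoff 78): dropping to 0 → total 70, payoff 0. No gain.
Village 3 (pledges 70, payoff 58): dropping to 0 → total 50, payoff 0. No gain.

Yes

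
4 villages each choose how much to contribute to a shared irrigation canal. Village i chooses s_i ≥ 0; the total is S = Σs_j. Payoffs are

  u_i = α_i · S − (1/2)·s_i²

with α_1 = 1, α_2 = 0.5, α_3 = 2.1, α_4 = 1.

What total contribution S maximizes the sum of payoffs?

Planner FOC: ∂(Σu_j)/∂s_i = (Σα_j) − s_i = 0, so s_i^SO = Σα_j = 4.6 for every i; S^SO = 18.4.

18.4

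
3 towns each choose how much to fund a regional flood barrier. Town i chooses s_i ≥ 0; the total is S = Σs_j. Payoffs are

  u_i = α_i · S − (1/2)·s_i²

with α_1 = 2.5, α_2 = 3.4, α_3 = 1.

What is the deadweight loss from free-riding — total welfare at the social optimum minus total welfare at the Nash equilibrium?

Town i's FOC: ∂u_i/∂s_i = α_i − s_i = 0, so s_i* = α_i.
NE contributions = (2.5, 3.4, 1); S = 6.9.
W^NE = (Σα)·S − ½Σα_i² = 6.9² − ½·18.81 = 38.205.
Planner sets s_i = Σα_j = 6.9 for every i, so S^SO = 3·6.9 = 20.7.
W^SO = (Σα)·S^SO − ½·3·(Σα)² = (3/2)·6.9² = 71.415.
Deadweight loss = W^SO − W^NE = 33.21.

33.21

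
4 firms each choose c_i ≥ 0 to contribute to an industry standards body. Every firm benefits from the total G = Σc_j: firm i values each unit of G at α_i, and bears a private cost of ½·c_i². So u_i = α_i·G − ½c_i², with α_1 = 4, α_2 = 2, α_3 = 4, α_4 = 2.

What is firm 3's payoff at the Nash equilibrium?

40

Firm i's FOC: ∂u_i/∂c_i = α_i − c_i = 0, so c_i* = α_i.
NE contributions = (4, 2, 4, 2); G = 12.
u_3 = α_3·G − ½·(c_3)² = 4·12 − ½·4² = 40.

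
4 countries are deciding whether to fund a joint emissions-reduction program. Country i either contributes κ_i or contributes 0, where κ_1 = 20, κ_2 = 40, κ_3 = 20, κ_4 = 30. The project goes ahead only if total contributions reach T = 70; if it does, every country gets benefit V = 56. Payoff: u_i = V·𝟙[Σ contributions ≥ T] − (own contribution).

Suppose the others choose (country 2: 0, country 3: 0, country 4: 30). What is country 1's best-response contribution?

0

Others' total = 30. Even contributing 20 gives 50 < 70: no benefit either way.
Best response: 0.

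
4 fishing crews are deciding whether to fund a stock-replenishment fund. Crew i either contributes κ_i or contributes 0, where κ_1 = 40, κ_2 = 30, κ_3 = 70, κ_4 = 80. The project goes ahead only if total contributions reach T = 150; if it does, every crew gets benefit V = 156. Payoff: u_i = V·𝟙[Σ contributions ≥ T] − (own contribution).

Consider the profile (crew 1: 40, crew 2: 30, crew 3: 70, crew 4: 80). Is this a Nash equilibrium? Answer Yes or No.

No

Total = 220 ≥ 150: provided.
Crew 1 (pledges 40, payoff 116): dropping to 0 → total 180, payoff 156. Profitable deviation.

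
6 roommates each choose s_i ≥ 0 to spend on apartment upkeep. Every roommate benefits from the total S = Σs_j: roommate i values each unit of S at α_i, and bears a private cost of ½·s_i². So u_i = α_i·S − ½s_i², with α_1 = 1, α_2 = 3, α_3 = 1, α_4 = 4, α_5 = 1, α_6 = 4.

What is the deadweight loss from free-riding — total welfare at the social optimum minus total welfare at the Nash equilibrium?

Roommate i's FOC: ∂u_i/∂s_i = α_i − s_i = 0, so s_i* = α_i.
NE contributions = (1, 3, 1, 4, 1, 4); S = 14.
W^NE = (Σα)·S − ½Σα_i² = 14² − ½·44 = 174.
Planner sets s_i = Σα_j = 14 for every i, so S^SO = 6·14 = 84.
W^SO = (Σα)·S^SO − ½·6·(Σα)² = (6/2)·14² = 588.
Deadweight loss = W^SO − W^NE = 414.

414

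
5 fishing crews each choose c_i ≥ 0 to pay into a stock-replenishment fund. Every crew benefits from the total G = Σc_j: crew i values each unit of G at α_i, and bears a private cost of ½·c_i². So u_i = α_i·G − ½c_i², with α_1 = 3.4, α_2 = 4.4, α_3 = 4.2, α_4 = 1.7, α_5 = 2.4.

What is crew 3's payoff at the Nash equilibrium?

58.8

Crew i's FOC: ∂u_i/∂c_i = α_i − c_i = 0, so c_i* = α_i.
NE contributions = (3.4, 4.4, 4.2, 1.7, 2.4); G = 16.1.
u_3 = α_3·G − ½·(c_3)² = 4.2·16.1 − ½·4.2² = 58.8.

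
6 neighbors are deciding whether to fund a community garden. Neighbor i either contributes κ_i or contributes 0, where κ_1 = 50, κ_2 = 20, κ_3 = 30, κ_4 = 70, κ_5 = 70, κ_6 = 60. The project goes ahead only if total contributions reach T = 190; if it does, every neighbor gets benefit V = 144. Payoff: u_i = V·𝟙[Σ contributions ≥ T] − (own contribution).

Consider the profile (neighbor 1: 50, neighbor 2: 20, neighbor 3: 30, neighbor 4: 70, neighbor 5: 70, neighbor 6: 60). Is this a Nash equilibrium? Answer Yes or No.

No

Total = 300 ≥ 190: provided.
Neighbor 1 (pledges 50, payoff 94): dropping to 0 → total 250, payoff 144. Profitable deviation.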